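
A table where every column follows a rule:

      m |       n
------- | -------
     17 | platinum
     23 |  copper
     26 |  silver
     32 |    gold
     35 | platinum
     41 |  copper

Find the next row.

Column m: alternating steps +6, +3, +6, +3, …, so 17, 23, 26, 32, 35, 41 → 44.
Column n: platinum, copper, silver, gold, platinum, copper → silver (repeats platinum → copper → silver → gold).
So the next row is 44  silver.

44  silver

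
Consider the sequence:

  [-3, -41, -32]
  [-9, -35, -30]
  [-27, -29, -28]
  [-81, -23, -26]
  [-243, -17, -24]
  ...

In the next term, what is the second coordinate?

First coordinate goes -3, -9, -27, -81, -243 → -729 (×3 each step).
Second coordinate: +6 each step, so -41, -35, -29, -23, -17 → -11.
Third coordinate: -32, -30, -28, -26, -24 → -22 (+2 each step).

-11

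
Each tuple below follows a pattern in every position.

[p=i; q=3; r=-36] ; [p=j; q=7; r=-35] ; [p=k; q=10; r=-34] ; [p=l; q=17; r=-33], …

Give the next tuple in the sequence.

[p=m; q=27; r=-32]

For the p, letters move forward 1 place in the alphabet: i, j, k, l → m.
Q: 3, 7, 10, 17 → 27 (each term is the sum of the two before it).
R: -36, -35, -34, -33 → -32 (+1 each step).
So the next tuple is [p=m; q=27; r=-32].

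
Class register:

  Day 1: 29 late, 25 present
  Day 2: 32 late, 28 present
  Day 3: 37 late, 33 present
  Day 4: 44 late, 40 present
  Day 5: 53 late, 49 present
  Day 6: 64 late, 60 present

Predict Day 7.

77 late, 73 present

Late goes 29, 32, 37, 44, 53, 64 → 77 (differences are 3, 5, 7, … (increasing by 2 each time)).
Present — always 4 less than the late: 25, 28, 33, 40, 49, 60 → 73.
Putting it together: 77 late, 73 present.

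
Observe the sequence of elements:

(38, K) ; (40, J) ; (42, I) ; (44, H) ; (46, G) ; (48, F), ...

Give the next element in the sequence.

First part: +2 each step, so 38, 40, 42, 44, 46, 48 → 50.
Letter — letters move back 1 place in the alphabet: K, J, I, H, G, F → E.
So the next element is (50, E).

(50, E)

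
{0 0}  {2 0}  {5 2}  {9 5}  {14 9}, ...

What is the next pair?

{20 14}

For the first slot, differences are 2, 3, 4, … (increasing by 1 each time): 0, 2, 5, 9, 14 → 20.
Second slot: always the previous value of the first slot; 0, 0, 2, 5, 9 → 14.
Combining the parts gives {20 14}.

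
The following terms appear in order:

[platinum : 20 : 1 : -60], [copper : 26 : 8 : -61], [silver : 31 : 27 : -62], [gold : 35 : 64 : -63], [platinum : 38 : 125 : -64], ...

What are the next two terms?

[copper : 40 : 216 : -65], [silver : 41 : 343 : -66]

Metal: repeats platinum → copper → silver → gold; platinum, copper, silver, gold, platinum → copper → silver.
Second coordinate: differences are 6, 5, 4, … (decreasing by 1 each time), so 20, 26, 31, 35, 38 → 40 → 41.
For the third coordinate, perfect cubes: 1³, 2³, 3³, …: 1, 8, 27, 64, 125 → 216 → 343.
Fourth coordinate: -60, -61, -62, -63, -64 → -65 → -66 (−1 each step).
So the next two terms are [copper : 40 : 216 : -65] and [silver : 41 : 343 : -66].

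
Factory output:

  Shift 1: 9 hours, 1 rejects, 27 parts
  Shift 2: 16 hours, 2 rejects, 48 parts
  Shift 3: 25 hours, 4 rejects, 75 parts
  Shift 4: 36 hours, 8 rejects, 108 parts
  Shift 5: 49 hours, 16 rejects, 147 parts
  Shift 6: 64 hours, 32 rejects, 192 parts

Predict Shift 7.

Hours: perfect squares: 3², 4², 5², …; 9, 16, 25, 36, 49, 64 → 81.
Rejects: ×2 each step; 1, 2, 4, 8, 16, 32 → 64.
For the parts, always 3 × the hours: 27, 48, 75, 108, 147, 192 → 243.
So the next line is 81 hours, 64 rejects, 243 parts.

81 hours, 64 rejects, 243 parts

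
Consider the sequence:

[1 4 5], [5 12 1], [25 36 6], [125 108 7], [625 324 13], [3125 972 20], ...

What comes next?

[15625 2916 33]

First value: 1, 5, 25, 125, 625, 3125 → 15625 (×5 each step).
Second value: 4, 12, 36, 108, 324, 972 → 2916 (×3 each step).
Third value: each term is the sum of the two before it; 5, 1, 6, 7, 13, 20 → 33.
Combining the parts gives [15625 2916 33].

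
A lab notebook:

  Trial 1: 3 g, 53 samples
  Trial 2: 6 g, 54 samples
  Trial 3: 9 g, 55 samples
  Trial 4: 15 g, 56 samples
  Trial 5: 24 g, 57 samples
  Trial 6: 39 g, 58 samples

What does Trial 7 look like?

63 g, 59 samples

G — each term is the sum of the two before it: 3, 6, 9, 15, 24, 39 → 63.
Samples: +1 each step; 53, 54, 55, 56, 57, 58 → 59.
So the next record is 63 g, 59 samples.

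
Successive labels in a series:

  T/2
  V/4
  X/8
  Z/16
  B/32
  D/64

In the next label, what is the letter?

Letter goes T, V, X, Z, B, D → F (letters move forward 2 places in the alphabet, wrapping Z→A).

F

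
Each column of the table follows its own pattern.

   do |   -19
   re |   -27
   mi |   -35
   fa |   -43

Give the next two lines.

Note — runs through the solfège scale do→ti: do, re, mi, fa → sol → la.
Second component — −8 each step: -19, -27, -35, -43 → -51 → -59.
Putting the parts together: sol  -51 and then la  -59.

sol  -51; la  -59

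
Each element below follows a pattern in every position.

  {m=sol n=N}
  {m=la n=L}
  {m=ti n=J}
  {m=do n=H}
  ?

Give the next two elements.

{m=re n=F}, {m=mi n=D}

M: sol, la, ti, do → re → mi (runs through the solfège scale do→ti).
N: letters move back 2 places in the alphabet; N, L, J, H → F → D.
Putting the parts together: {m=re n=F} and then {m=mi n=D}.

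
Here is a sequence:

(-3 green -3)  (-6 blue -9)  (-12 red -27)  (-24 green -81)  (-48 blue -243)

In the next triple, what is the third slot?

Third slot goes -3, -9, -27, -81, -243 → -729 (×3 each step).

-729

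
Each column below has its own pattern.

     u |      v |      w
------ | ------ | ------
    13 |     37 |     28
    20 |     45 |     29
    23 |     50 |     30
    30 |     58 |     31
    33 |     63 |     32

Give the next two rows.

40  71  33; 43  76  34

For the column u, alternating steps +7, +3, +7, +3, …: 13, 20, 23, 30, 33 → 40 → 43.
Column v goes 37, 45, 50, 58, 63 → 71 → 76 (alternating steps +8, +5, +8, +5, …).
Column w goes 28, 29, 30, 31, 32 → 33 → 34 (+1 each step).
Putting the parts together: 40  71  33 and then 43  76  34.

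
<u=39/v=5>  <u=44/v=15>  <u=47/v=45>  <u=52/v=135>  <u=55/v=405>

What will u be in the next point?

For the u, alternating steps +5, +3, +5, +3, …: 39, 44, 47, 52, 55 → 60.

60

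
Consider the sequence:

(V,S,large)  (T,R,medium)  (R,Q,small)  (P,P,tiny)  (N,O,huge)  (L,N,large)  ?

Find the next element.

For the first letter, letters move back 2 places in the alphabet: V, T, R, P, N, L → J.
Second letter — letters move back 1 place in the alphabet: S, R, Q, P, O, N → M.
Size goes large, medium, small, tiny, huge, large → medium (repeats large → medium → small → tiny → huge).
So the next element is (J,M,medium).

(J,M,medium)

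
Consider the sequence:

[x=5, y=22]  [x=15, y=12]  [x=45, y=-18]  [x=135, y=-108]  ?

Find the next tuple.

[x=405, y=-378]

X goes 5, 15, 45, 135 → 405 (×3 each step).
Y — together with the x always sums to 27: 22, 12, -18, -108 → -378.
Combining the parts gives [x=405, y=-378].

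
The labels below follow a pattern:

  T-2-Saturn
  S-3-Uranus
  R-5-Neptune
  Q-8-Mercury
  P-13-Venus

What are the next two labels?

Letter — letters move back 1 place in the alphabet: T, S, R, Q, P → O → N.
Second component goes 2, 3, 5, 8, 13 → 21 → 34 (each term is the sum of the two before it).
Planet — runs through the planets Mercury→Neptune: Saturn, Uranus, Neptune, Mercury, Venus → Earth → Mars.
Putting the parts together: O-21-Earth and then N-34-Mars.

O-21-Earth then N-34-Mars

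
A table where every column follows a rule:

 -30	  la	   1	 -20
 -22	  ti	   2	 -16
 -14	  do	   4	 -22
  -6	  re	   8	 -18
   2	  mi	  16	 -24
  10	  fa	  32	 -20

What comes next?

First component: -30, -22, -14, -6, 2, 10 → 18 (+8 each step).
For the note, runs through the solfège scale do→ti: la, ti, do, re, mi, fa → sol.
Third component — ×2 each step: 1, 2, 4, 8, 16, 32 → 64.
For the fourth component, alternating steps +4, −6, +4, −6, …: -20, -16, -22, -18, -24, -20 → -26.
Combining the parts gives 18  sol  64  -26.

18  sol  64  -26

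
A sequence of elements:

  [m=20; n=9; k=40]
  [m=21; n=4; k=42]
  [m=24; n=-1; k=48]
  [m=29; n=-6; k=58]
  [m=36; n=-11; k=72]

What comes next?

[m=45; n=-16; k=90]

M: differences are 1, 3, 5, … (increasing by 2 each time); 20, 21, 24, 29, 36 → 45.
N — −5 each step: 9, 4, -1, -6, -11 → -16.
For the k, always 2 × the m: 40, 42, 48, 58, 72 → 90.
So the next element is [m=45; n=-16; k=90].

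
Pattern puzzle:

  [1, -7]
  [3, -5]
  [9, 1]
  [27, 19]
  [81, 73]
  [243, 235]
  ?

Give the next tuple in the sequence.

First part — ×3 each step: 1, 3, 9, 27, 81, 243 → 729.
Second part — always 8 less than the first part: -7, -5, 1, 19, 73, 235 → 721.
Combining the parts gives [729, 721].

[729, 721]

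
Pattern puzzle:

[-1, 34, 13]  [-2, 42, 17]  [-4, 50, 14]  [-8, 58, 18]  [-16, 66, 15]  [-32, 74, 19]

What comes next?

[-64, 82, 16]

First component: -1, -2, -4, -8, -16, -32 → -64 (×2 each step).
For the second component, +8 each step: 34, 42, 50, 58, 66, 74 → 82.
For the third component, alternating steps +4, −3, +4, −3, …: 13, 17, 14, 18, 15, 19 → 16.
Putting it together: [-64, 82, 16].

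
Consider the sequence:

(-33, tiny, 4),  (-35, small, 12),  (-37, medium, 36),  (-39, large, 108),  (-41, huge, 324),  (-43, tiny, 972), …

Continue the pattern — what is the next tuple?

First part: −2 each step; -33, -35, -37, -39, -41, -43 → -45.
Size: tiny, small, medium, large, huge, tiny → small (repeats tiny → small → medium → large → huge).
Third part: 4, 12, 36, 108, 324, 972 → 2916 (×3 each step).
Putting it together: (-45, small, 2916).

(-45, small, 2916)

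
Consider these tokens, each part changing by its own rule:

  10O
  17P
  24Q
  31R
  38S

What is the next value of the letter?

Letter: O, P, Q, R, S → T (letters move forward 1 place in the alphabet).

T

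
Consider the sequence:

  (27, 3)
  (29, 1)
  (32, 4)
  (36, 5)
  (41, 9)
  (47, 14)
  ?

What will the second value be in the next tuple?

23

Second value: each term is the sum of the two before it; 3, 1, 4, 5, 9, 14 → 23.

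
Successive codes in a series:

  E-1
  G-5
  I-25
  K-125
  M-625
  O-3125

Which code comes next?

Letter: E, G, I, K, M, O → Q (letters move forward 2 places in the alphabet).
Second component: 1, 5, 25, 125, 625, 3125 → 15625 (×5 each step).
Combining the parts gives Q-15625.

Q-15625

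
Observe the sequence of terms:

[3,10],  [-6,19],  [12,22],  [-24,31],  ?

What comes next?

[48,34]

First component: 3, -6, 12, -24 → 48 (×(-2) each step).
Second component goes 10, 19, 22, 31 → 34 (alternating steps +9, +3, +9, +3, …).
So the next term is [48,34].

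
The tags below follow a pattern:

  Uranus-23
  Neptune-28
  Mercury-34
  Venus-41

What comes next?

Earth-49

Planet goes Uranus, Neptune, Mercury, Venus → Earth (runs through the planets Mercury→Neptune).
Second component goes 23, 28, 34, 41 → 49 (differences are 5, 6, 7, … (increasing by 1 each time)).
So the next tag is Earth-49.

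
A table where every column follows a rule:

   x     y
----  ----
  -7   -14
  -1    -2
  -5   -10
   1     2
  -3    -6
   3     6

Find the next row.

Column x — alternating steps +6, −4, +6, −4, …: -7, -1, -5, 1, -3, 3 → -1.
Column y — always 2 × the column x: -14, -2, -10, 2, -6, 6 → -2.
Putting it together: -1  -2.

-1  -2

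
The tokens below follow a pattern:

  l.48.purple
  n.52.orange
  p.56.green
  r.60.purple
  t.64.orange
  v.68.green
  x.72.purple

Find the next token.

For the letter, letters move forward 2 places in the alphabet: l, n, p, r, t, v, x → z.
Second component goes 48, 52, 56, 60, 64, 68, 72 → 76 (+4 each step).
Colour goes purple, orange, green, purple, orange, green, purple → orange (repeats purple → orange → green).
So the next token is z.76.orange.

z.76.orange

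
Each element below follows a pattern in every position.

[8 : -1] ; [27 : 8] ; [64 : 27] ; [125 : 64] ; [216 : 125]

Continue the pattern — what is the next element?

[343 : 216]

First component goes 8, 27, 64, 125, 216 → 343 (perfect cubes: 2³, 3³, 4³, …).
Second component — always the previous value of the first component: -1, 8, 27, 64, 125 → 216.
Putting it together: [343 : 216].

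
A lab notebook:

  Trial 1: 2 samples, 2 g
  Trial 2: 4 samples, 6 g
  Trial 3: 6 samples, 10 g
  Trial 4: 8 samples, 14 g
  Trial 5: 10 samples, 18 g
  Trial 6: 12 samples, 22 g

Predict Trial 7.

14 samples, 26 g

Samples: +2 each step; 2, 4, 6, 8, 10, 12 → 14.
G: +4 each step, so 2, 6, 10, 14, 18, 22 → 26.
So the next row is 14 samples, 26 g.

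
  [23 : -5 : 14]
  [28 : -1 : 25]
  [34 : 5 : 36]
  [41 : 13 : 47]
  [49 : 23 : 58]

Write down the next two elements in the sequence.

[58 : 35 : 69], [68 : 49 : 80]

First part — differences are 5, 6, 7, … (increasing by 1 each time): 23, 28, 34, 41, 49 → 58 → 68.
Second part goes -5, -1, 5, 13, 23 → 35 → 49 (differences are 4, 6, 8, … (increasing by 2 each time)).
Third part: +11 each step, so 14, 25, 36, 47, 58 → 69 → 80.
So the next two elements are [58 : 35 : 69] and [68 : 49 : 80].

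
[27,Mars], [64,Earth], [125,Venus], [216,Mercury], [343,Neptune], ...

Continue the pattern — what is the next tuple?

[512,Uranus]

First value: 27, 64, 125, 216, 343 → 512 (perfect cubes: 3³, 4³, 5³, …).
Planet goes Mars, Earth, Venus, Mercury, Neptune → Uranus (runs backward through the planets Mercury→Neptune).
So the next tuple is [512,Uranus].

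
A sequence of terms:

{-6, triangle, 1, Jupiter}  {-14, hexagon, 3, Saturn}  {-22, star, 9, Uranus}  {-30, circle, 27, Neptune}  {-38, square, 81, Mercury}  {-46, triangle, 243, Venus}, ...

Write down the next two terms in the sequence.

{-54, hexagon, 729, Earth}, {-62, star, 2187, Mars}

First entry: −8 each step, so -6, -14, -22, -30, -38, -46 → -54 → -62.
For the shape, repeats triangle → hexagon → star → circle → square: triangle, hexagon, star, circle, square, triangle → hexagon → star.
Third entry: ×3 each step; 1, 3, 9, 27, 81, 243 → 729 → 2187.
Planet — runs through the planets Mercury→Neptune: Jupiter, Saturn, Uranus, Neptune, Mercury, Venus → Earth → Mars.
So the next two terms are {-54, hexagon, 729, Earth} and {-62, star, 2187, Mars}.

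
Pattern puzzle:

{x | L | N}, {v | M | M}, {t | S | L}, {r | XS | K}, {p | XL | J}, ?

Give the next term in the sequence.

For the first letter, letters move back 2 places in the alphabet: x, v, t, r, p → n.
Size goes L, M, S, XS, XL → L (runs backward through clothing sizes XS→XL).
Second letter: letters move back 1 place in the alphabet, so N, M, L, K, J → I.
Putting it together: {n | L | I}.

{n | L | I}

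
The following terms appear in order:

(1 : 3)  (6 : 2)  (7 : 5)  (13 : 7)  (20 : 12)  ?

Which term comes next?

(33 : 19)

First part — each term is the sum of the two before it: 1, 6, 7, 13, 20 → 33.
Second part goes 3, 2, 5, 7, 12 → 19 (each term is the sum of the two before it).
Combining the parts gives (33 : 19).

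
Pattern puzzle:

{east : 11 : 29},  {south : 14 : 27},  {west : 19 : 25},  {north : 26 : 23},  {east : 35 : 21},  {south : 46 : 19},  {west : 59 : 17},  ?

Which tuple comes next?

Direction: repeats east → south → west → north; east, south, west, north, east, south, west → north.
For the second coordinate, differences are 3, 5, 7, … (increasing by 2 each time): 11, 14, 19, 26, 35, 46, 59 → 74.
Third coordinate: −2 each step, so 29, 27, 25, 23, 21, 19, 17 → 15.
Putting it together: {north : 74 : 15}.

{north : 74 : 15}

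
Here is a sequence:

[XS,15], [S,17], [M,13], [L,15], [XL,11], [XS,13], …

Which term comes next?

[S,9]

Size: XS, S, M, L, XL, XS → S (repeats XS → S → M → L → XL).
Second entry — alternating steps +2, −4, +2, −4, …: 15, 17, 13, 15, 11, 13 → 9.
Putting it together: [S,9].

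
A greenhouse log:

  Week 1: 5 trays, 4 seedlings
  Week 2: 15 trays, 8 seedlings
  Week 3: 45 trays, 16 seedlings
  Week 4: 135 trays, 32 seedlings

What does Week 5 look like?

405 trays, 64 seedlings

Trays: ×3 each step; 5, 15, 45, 135 → 405.
Seedlings: ×2 each step, so 4, 8, 16, 32 → 64.
Combining the parts gives 405 trays, 64 seedlings.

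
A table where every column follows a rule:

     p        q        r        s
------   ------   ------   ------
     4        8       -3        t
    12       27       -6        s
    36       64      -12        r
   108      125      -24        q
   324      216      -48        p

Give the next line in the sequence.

972  343  -96  o

Column p goes 4, 12, 36, 108, 324 → 972 (×3 each step).
Column q — perfect cubes: 2³, 3³, 4³, …: 8, 27, 64, 125, 216 → 343.
Column r goes -3, -6, -12, -24, -48 → -96 (×2 each step).
Column s: letters move back 1 place in the alphabet; t, s, r, q, p → o.
Combining the parts gives 972  343  -96  o.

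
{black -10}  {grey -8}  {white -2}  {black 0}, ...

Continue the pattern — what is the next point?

{grey 6}

For the shade, repeats black → grey → white: black, grey, white, black → grey.
For the second value, alternating steps +2, +6, +2, +6, …: -10, -8, -2, 0 → 6.
So the next point is {grey 6}.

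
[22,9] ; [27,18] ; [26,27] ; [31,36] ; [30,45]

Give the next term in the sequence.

First part: alternating steps +5, −1, +5, −1, …; 22, 27, 26, 31, 30 → 35.
Second part: +9 each step, so 9, 18, 27, 36, 45 → 54.
Putting it together: [35,54].

[35,54]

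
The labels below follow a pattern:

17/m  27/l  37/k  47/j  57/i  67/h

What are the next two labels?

First component: +10 each step; 17, 27, 37, 47, 57, 67 → 77 → 87.
Letter: m, l, k, j, i, h → g → f (letters move back 1 place in the alphabet).
Putting the parts together: 77/g and then 87/f.

77/g, 87/f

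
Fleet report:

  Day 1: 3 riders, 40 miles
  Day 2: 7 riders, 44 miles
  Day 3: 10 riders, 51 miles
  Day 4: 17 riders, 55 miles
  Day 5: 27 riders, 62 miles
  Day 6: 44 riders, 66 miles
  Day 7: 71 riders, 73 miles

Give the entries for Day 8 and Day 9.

115 riders, 77 miles; 186 riders, 84 miles

Riders: each term is the sum of the two before it, so 3, 7, 10, 17, 27, 44, 71 → 115 → 186.
Miles goes 40, 44, 51, 55, 62, 66, 73 → 77 → 84 (alternating steps +4, +7, +4, +7, …).
So the next two rows are 115 riders, 77 miles and 186 riders, 84 miles.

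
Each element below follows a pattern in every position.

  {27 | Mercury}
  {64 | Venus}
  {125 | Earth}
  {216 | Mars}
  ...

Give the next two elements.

First entry: 27, 64, 125, 216 → 343 → 512 (perfect cubes: 3³, 4³, 5³, …).
For the planet, runs through the planets Mercury→Neptune: Mercury, Venus, Earth, Mars → Jupiter → Saturn.
So the next two elements are {343 | Jupiter} and {512 | Saturn}.

{343 | Jupiter}, {512 | Saturn}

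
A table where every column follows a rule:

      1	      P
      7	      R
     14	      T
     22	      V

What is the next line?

For the first component, differences are 6, 7, 8, … (increasing by 1 each time): 1, 7, 14, 22 → 31.
Letter: letters move forward 2 places in the alphabet, so P, R, T, V → X.
So the next line is 31  X.

31  X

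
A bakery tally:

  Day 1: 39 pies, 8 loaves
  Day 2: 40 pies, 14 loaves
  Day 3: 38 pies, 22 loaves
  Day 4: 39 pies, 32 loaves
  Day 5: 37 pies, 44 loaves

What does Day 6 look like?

38 pies, 58 loaves

Pies: alternating steps +1, −2, +1, −2, …; 39, 40, 38, 39, 37 → 38.
Loaves goes 8, 14, 22, 32, 44 → 58 (differences are 6, 8, 10, … (increasing by 2 each time)).
So the next row is 38 pies, 58 loaves.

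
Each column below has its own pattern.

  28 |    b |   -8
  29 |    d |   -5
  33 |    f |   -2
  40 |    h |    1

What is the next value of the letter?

Letter — letters move forward 2 places in the alphabet: b, d, f, h → j.

j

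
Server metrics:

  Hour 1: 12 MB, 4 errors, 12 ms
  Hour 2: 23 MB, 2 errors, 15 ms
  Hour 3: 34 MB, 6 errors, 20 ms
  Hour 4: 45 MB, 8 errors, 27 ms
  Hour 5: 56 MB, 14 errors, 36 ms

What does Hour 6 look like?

MB goes 12, 23, 34, 45, 56 → 67 (+11 each step).
Errors goes 4, 2, 6, 8, 14 → 22 (each term is the sum of the two before it).
Ms: differences are 3, 5, 7, … (increasing by 2 each time); 12, 15, 20, 27, 36 → 47.
So the next record is 67 MB, 22 errors, 47 ms.

67 MB, 22 errors, 47 ms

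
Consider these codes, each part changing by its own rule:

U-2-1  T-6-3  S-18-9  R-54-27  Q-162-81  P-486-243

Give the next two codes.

O-1458-729, N-4374-2187

Letter: letters move back 1 place in the alphabet, so U, T, S, R, Q, P → O → N.
Second component — ×3 each step: 2, 6, 18, 54, 162, 486 → 1458 → 4374.
For the third component, ×3 each step: 1, 3, 9, 27, 81, 243 → 729 → 2187.
So the next two codes are O-1458-729 and N-4374-2187.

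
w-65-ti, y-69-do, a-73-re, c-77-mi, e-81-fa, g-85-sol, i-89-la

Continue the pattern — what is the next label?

Letter — letters move forward 2 places in the alphabet, wrapping Z→A: w, y, a, c, e, g, i → k.
For the second component, +4 each step: 65, 69, 73, 77, 81, 85, 89 → 93.
Note: runs through the solfège scale do→ti; ti, do, re, mi, fa, sol, la → ti.
Putting it together: k-93-ti.

k-93-ti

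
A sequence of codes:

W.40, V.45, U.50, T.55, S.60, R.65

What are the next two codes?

Q.70 then P.75

For the letter, letters move back 1 place in the alphabet: W, V, U, T, S, R → Q → P.
Second component — +5 each step: 40, 45, 50, 55, 60, 65 → 70 → 75.
Putting the parts together: Q.70 and then P.75.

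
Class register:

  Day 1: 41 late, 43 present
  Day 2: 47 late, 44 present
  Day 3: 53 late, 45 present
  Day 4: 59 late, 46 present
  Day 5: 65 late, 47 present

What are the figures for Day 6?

71 late, 48 present

Late — +6 each step: 41, 47, 53, 59, 65 → 71.
Present: 43, 44, 45, 46, 47 → 48 (+1 each step).
Combining the parts gives 71 late, 48 present.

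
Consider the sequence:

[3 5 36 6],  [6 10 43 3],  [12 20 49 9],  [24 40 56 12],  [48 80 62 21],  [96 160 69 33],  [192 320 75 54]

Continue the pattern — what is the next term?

First coordinate — ×2 each step: 3, 6, 12, 24, 48, 96, 192 → 384.
For the second coordinate, ×2 each step: 5, 10, 20, 40, 80, 160, 320 → 640.
Third coordinate: 36, 43, 49, 56, 62, 69, 75 → 82 (alternating steps +7, +6, +7, +6, …).
Fourth coordinate goes 6, 3, 9, 12, 21, 33, 54 → 87 (each term is the sum of the two before it).
Putting it together: [384 640 82 87].

[384 640 82 87]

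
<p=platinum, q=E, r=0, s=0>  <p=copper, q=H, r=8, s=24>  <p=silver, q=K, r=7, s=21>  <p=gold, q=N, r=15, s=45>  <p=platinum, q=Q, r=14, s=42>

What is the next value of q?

For the q, letters move forward 3 places in the alphabet: E, H, K, N, Q → T.

T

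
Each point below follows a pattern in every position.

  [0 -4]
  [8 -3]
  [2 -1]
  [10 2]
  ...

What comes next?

[4 6]

For the first part, alternating steps +8, −6, +8, −6, …: 0, 8, 2, 10 → 4.
Second part goes -4, -3, -1, 2 → 6 (differences are 1, 2, 3, … (increasing by 1 each time)).
Combining the parts gives [4 6].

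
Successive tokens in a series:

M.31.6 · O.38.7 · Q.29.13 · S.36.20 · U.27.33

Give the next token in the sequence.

Letter: letters move forward 2 places in the alphabet, so M, O, Q, S, U → W.
Second component: 31, 38, 29, 36, 27 → 34 (alternating steps +7, −9, +7, −9, …).
Third component: each term is the sum of the two before it; 6, 7, 13, 20, 33 → 53.
Combining the parts gives W.34.53.

W.34.53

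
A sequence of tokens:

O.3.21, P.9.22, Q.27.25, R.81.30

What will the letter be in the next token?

Letter — letters move forward 1 place in the alphabet: O, P, Q, R → S.

S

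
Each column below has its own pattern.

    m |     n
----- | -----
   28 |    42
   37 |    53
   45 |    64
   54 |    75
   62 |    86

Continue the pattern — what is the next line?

For the column m, alternating steps +9, +8, +9, +8, …: 28, 37, 45, 54, 62 → 71.
For the column n, +11 each step: 42, 53, 64, 75, 86 → 97.
So the next line is 71  97.

71  97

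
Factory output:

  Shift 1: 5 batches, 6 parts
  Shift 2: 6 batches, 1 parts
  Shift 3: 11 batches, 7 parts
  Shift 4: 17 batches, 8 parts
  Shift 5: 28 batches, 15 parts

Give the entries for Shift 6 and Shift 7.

45 batches, 23 parts; 73 batches, 38 parts

Batches — each term is the sum of the two before it: 5, 6, 11, 17, 28 → 45 → 73.
For the parts, each term is the sum of the two before it: 6, 1, 7, 8, 15 → 23 → 38.
Putting the parts together: 45 batches, 23 parts and then 73 batches, 38 parts.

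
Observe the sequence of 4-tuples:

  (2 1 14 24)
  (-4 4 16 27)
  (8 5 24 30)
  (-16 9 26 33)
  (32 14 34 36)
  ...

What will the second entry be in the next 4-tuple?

23

Second entry: each term is the sum of the two before it; 1, 4, 5, 9, 14 → 23.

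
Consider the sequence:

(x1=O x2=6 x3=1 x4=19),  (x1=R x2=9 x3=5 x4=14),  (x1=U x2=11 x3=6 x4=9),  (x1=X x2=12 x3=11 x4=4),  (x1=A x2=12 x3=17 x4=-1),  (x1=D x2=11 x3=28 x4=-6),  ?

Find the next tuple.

(x1=G x2=9 x3=45 x4=-11)

X1 — letters move forward 3 places in the alphabet, wrapping Z→A: O, R, U, X, A, D → G.
X2 goes 6, 9, 11, 12, 12, 11 → 9 (differences are 3, 2, 1, … (decreasing by 1 each time)).
X3: each term is the sum of the two before it, so 1, 5, 6, 11, 17, 28 → 45.
X4 — −5 each step: 19, 14, 9, 4, -1, -6 → -11.
Combining the parts gives (x1=G x2=9 x3=45 x4=-11).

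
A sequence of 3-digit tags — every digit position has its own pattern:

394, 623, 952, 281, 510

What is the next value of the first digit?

First digit: 3, 6, 9, 2, 5 → 8 (+3 each step, mod 10).
Second digit goes 9, 2, 5, 8, 1 → 4 (+3 each step, mod 10).
Third digit — −1 each step, mod 10: 4, 3, 2, 1, 0 → 9.

8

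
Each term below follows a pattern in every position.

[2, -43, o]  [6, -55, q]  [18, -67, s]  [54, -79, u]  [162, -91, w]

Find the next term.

First entry goes 2, 6, 18, 54, 162 → 486 (×3 each step).
Second entry: −12 each step, so -43, -55, -67, -79, -91 → -103.
Letter — letters move forward 2 places in the alphabet: o, q, s, u, w → y.
Combining the parts gives [486, -103, y].

[486, -103, y]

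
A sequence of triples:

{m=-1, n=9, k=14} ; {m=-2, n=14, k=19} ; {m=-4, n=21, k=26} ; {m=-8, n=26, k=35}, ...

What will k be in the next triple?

K goes 14, 19, 26, 35 → 46 (differences are 5, 7, 9, … (increasing by 2 each time)).

46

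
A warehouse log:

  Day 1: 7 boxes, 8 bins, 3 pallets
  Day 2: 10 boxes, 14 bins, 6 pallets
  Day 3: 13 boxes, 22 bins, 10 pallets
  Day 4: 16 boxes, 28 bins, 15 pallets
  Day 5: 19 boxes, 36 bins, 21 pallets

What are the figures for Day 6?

Boxes goes 7, 10, 13, 16, 19 → 22 (+3 each step).
For the bins, alternating steps +6, +8, +6, +8, …: 8, 14, 22, 28, 36 → 42.
Pallets: differences are 3, 4, 5, … (increasing by 1 each time), so 3, 6, 10, 15, 21 → 28.
So the next row is 22 boxes, 42 bins, 28 pallets.

22 boxes, 42 bins, 28 pallets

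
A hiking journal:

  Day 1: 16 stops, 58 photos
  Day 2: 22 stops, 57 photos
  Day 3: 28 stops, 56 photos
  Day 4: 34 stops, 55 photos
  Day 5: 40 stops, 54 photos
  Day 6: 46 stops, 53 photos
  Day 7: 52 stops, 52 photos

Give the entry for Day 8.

Stops goes 16, 22, 28, 34, 40, 46, 52 → 58 (+6 each step).
For the photos, −1 each step: 58, 57, 56, 55, 54, 53, 52 → 51.
So the next line is 58 stops, 51 photos.

58 stops, 51 photos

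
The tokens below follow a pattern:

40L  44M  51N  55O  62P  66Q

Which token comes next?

73R

First component goes 40, 44, 51, 55, 62, 66 → 73 (alternating steps +4, +7, +4, +7, …).
Letter — letters move forward 1 place in the alphabet: L, M, N, O, P, Q → R.
So the next token is 73R.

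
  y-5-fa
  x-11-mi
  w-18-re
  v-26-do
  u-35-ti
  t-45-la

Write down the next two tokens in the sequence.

s-56-sol then r-68-fa

Letter: letters move back 1 place in the alphabet; y, x, w, v, u, t → s → r.
Second component: differences are 6, 7, 8, … (increasing by 1 each time), so 5, 11, 18, 26, 35, 45 → 56 → 68.
Note — runs backward through the solfège scale do→ti: fa, mi, re, do, ti, la → sol → fa.
Putting the parts together: s-56-sol and then r-68-fa.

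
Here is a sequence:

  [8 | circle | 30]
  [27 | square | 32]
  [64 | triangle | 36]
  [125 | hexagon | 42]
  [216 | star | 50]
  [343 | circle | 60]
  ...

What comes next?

[512 | square | 72]

First value: perfect cubes: 2³, 3³, 4³, …; 8, 27, 64, 125, 216, 343 → 512.
Shape — repeats circle → square → triangle → hexagon → star: circle, square, triangle, hexagon, star, circle → square.
Third value: differences are 2, 4, 6, … (increasing by 2 each time), so 30, 32, 36, 42, 50, 60 → 72.
Combining the parts gives [512 | square | 72].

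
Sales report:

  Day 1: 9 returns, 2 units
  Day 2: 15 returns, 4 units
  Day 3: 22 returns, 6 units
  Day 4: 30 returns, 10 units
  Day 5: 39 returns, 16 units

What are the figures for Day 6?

49 returns, 26 units

Returns: differences are 6, 7, 8, … (increasing by 1 each time), so 9, 15, 22, 30, 39 → 49.
Units goes 2, 4, 6, 10, 16 → 26 (each term is the sum of the two before it).
Putting it together: 49 returns, 26 units.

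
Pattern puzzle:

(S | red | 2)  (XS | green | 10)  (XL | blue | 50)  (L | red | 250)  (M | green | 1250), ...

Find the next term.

For the size, runs backward through clothing sizes XS→XL: S, XS, XL, L, M → S.
Colour goes red, green, blue, red, green → blue (repeats red → green → blue).
Third part: 2, 10, 50, 250, 1250 → 6250 (×5 each step).
Putting it together: (S | blue | 6250).

(S | blue | 6250)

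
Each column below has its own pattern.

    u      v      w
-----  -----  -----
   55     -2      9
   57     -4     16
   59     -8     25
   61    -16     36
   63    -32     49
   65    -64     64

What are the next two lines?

67  -128  81; 69  -256  100

Column u goes 55, 57, 59, 61, 63, 65 → 67 → 69 (+2 each step).
For the column v, ×2 each step: -2, -4, -8, -16, -32, -64 → -128 → -256.
For the column w, perfect squares: 3², 4², 5², …: 9, 16, 25, 36, 49, 64 → 81 → 100.
So the next two lines are 67  -128  81 and 69  -256  100.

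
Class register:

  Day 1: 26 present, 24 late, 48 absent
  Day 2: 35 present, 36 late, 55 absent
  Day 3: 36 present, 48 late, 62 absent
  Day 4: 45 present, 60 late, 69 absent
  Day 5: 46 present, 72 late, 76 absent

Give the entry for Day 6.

Present: 26, 35, 36, 45, 46 → 55 (alternating steps +9, +1, +9, +1, …).
Late: 24, 36, 48, 60, 72 → 84 (+12 each step).
For the absent, +7 each step: 48, 55, 62, 69, 76 → 83.
Putting it together: 55 present, 84 late, 83 absent.

55 present, 84 late, 83 absent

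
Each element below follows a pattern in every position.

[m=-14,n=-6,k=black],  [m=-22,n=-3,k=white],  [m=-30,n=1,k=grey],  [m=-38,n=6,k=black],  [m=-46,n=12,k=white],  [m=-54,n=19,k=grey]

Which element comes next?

[m=-62,n=27,k=black]

M goes -14, -22, -30, -38, -46, -54 → -62 (−8 each step).
N: differences are 3, 4, 5, … (increasing by 1 each time), so -6, -3, 1, 6, 12, 19 → 27.
For the k, repeats black → white → grey: black, white, grey, black, white, grey → black.
Putting it together: [m=-62,n=27,k=black].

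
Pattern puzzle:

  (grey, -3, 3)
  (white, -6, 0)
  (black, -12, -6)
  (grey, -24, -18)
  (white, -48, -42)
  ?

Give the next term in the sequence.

Shade: repeats grey → white → black; grey, white, black, grey, white → black.
Second component: ×2 each step; -3, -6, -12, -24, -48 → -96.
Third component: 3, 0, -6, -18, -42 → -90 (always 6 more than the second component).
Putting it together: (black, -96, -90).

(black, -96, -90)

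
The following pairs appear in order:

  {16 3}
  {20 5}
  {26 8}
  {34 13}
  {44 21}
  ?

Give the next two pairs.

{56 34}, {70 55}

First slot: differences are 4, 6, 8, … (increasing by 2 each time), so 16, 20, 26, 34, 44 → 56 → 70.
Second slot goes 3, 5, 8, 13, 21 → 34 → 55 (each term is the sum of the two before it).
Putting the parts together: {56 34} and then {70 55}.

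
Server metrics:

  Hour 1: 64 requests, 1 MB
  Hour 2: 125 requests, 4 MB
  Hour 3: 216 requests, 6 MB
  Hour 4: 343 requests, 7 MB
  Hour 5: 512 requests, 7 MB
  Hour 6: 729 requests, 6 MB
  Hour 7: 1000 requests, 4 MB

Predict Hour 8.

1331 requests, 1 MB

Requests: 64, 125, 216, 343, 512, 729, 1000 → 1331 (perfect cubes: 4³, 5³, 6³, …).
For the MB, differences are 3, 2, 1, … (decreasing by 1 each time): 1, 4, 6, 7, 7, 6, 4 → 1.
Putting it together: 1331 requests, 1 MB.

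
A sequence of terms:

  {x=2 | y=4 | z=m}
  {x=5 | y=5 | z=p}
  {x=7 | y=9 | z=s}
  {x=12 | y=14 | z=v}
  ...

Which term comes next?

X: each term is the sum of the two before it; 2, 5, 7, 12 → 19.
Y: 4, 5, 9, 14 → 23 (each term is the sum of the two before it).
Z goes m, p, s, v → y (letters move forward 3 places in the alphabet).
Combining the parts gives {x=19 | y=23 | z=y}.

{x=19 | y=23 | z=y}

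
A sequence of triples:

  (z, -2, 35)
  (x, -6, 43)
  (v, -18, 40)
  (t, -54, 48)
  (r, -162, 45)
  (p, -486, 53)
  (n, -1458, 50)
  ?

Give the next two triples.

Letter: z, x, v, t, r, p, n → l → j (letters move back 2 places in the alphabet).
Second component — ×3 each step: -2, -6, -18, -54, -162, -486, -1458 → -4374 → -13122.
Third component: alternating steps +8, −3, +8, −3, …; 35, 43, 40, 48, 45, 53, 50 → 58 → 55.
Putting the parts together: (l, -4374, 58) and then (j, -13122, 55).

(l, -4374, 58), (j, -13122, 55)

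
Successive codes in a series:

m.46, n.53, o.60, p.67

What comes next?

Letter: letters move forward 1 place in the alphabet; m, n, o, p → q.
Second component — +7 each step: 46, 53, 60, 67 → 74.
So the next code is q.74.

q.74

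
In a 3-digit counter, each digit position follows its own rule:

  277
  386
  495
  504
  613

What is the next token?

First digit: +1 each step, mod 10; 2, 3, 4, 5, 6 → 7.
Second digit — +1 each step, mod 10: 7, 8, 9, 0, 1 → 2.
Third digit — −1 each step, mod 10: 7, 6, 5, 4, 3 → 2.
Putting it together: 722.

722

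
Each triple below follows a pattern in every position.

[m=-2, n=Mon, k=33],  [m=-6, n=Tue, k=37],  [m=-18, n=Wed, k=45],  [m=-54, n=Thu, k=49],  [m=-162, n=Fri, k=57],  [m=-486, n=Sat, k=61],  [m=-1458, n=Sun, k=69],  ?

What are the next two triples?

[m=-4374, n=Mon, k=73], [m=-13122, n=Tue, k=81]

M goes -2, -6, -18, -54, -162, -486, -1458 → -4374 → -13122 (×3 each step).
N goes Mon, Tue, Wed, Thu, Fri, Sat, Sun → Mon → Tue (runs through the weekdays Mon→Sun).
K: 33, 37, 45, 49, 57, 61, 69 → 73 → 81 (alternating steps +4, +8, +4, +8, …).
So the next two triples are [m=-4374, n=Mon, k=73] and [m=-13122, n=Tue, k=81].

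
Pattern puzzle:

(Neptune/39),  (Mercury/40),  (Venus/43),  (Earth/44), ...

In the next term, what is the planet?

Planet: runs through the planets Mercury→Neptune, so Neptune, Mercury, Venus, Earth → Mars.

Mars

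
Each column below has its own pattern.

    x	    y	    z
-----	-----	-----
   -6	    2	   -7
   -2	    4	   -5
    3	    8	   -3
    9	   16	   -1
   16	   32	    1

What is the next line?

24  64  3

Column x: differences are 4, 5, 6, … (increasing by 1 each time); -6, -2, 3, 9, 16 → 24.
Column y goes 2, 4, 8, 16, 32 → 64 (×2 each step).
For the column z, +2 each step: -7, -5, -3, -1, 1 → 3.
Combining the parts gives 24  64  3.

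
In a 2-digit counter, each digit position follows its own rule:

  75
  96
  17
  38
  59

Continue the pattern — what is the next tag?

70

First digit goes 7, 9, 1, 3, 5 → 7 (+2 each step, mod 10).
Second digit: +1 each step, mod 10, so 5, 6, 7, 8, 9 → 0.
Combining the parts gives 70.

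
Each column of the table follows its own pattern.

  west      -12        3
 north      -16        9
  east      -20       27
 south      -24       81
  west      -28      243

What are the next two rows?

Direction: west, north, east, south, west → north → east (repeats west → north → east → south).
Second component: −4 each step, so -12, -16, -20, -24, -28 → -32 → -36.
Third component: ×3 each step, so 3, 9, 27, 81, 243 → 729 → 2187.
Putting the parts together: north  -32  729 and then east  -36  2187.

north  -32  729; east  -36  2187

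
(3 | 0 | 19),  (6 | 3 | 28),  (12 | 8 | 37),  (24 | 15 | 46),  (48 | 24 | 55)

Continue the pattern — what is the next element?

(96 | 35 | 64)

First entry: ×2 each step; 3, 6, 12, 24, 48 → 96.
Second entry goes 0, 3, 8, 15, 24 → 35 (differences are 3, 5, 7, … (increasing by 2 each time)).
For the third entry, +9 each step: 19, 28, 37, 46, 55 → 64.
Combining the parts gives (96 | 35 | 64).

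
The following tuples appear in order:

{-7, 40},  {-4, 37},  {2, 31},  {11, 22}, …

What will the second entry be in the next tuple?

First entry goes -7, -4, 2, 11 → 23 (differences are 3, 6, 9, … (increasing by 3 each time)).
For the second entry, together with the first entry always sums to 33: 40, 37, 31, 22 → 10.

10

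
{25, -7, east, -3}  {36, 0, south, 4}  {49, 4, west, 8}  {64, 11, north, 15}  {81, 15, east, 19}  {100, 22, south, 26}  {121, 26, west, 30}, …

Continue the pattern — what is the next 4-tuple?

First entry: perfect squares: 5², 6², 7², …, so 25, 36, 49, 64, 81, 100, 121 → 144.
Second entry: alternating steps +7, +4, +7, +4, …, so -7, 0, 4, 11, 15, 22, 26 → 33.
Direction — repeats east → south → west → north: east, south, west, north, east, south, west → north.
Fourth entry: always 4 more than the second entry; -3, 4, 8, 15, 19, 26, 30 → 37.
Combining the parts gives {144, 33, north, 37}.

{144, 33, north, 37}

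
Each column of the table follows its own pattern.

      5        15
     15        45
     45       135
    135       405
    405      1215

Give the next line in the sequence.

First component: 5, 15, 45, 135, 405 → 1215 (×3 each step).
Second component — always 3 × the first component: 15, 45, 135, 405, 1215 → 3645.
Putting it together: 1215  3645.

1215  3645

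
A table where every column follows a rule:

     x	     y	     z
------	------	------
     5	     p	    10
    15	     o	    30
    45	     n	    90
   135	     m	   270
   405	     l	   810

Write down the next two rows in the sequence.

1215  k  2430; 3645  j  7290

Column x: 5, 15, 45, 135, 405 → 1215 → 3645 (×3 each step).
For the column y, letters move back 1 place in the alphabet: p, o, n, m, l → k → j.
Column z — always 2 × the column x: 10, 30, 90, 270, 810 → 2430 → 7290.
So the next two rows are 1215  k  2430 and 3645  j  7290.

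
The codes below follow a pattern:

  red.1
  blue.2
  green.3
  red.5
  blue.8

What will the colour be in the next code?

Colour goes red, blue, green, red, blue → green (repeats red → blue → green).
Second component: each term is the sum of the two before it, so 1, 2, 3, 5, 8 → 13.

green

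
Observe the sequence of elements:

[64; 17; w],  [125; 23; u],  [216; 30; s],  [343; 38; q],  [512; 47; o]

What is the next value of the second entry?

57

Second entry: 17, 23, 30, 38, 47 → 57 (differences are 6, 7, 8, … (increasing by 1 each time)).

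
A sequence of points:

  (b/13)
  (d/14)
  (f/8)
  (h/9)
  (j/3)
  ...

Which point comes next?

Letter: b, d, f, h, j → l (letters move forward 2 places in the alphabet).
Second coordinate — alternating steps +1, −6, +1, −6, …: 13, 14, 8, 9, 3 → 4.
Putting it together: (l/4).

(l/4)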